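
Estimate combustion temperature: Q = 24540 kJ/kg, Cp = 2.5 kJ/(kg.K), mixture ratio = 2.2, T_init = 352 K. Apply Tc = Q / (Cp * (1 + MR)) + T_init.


Tc = 24540 / (2.5 * (1 + 2.2)) + 352 = 3420 K

3420 K


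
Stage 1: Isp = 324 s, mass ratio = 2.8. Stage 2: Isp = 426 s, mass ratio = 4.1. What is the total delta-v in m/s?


dV1 = 324 * 9.81 * ln(2.8) = 3272.6 m/s
dV2 = 426 * 9.81 * ln(4.1) = 5896.6 m/s
Total dV = 3272.6 + 5896.6 = 9169.2 m/s ~ 9169 m/s

9169 m/s


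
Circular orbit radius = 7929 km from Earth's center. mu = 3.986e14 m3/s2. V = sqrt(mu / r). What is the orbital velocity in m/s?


V = sqrt(3.986e14 / 7929000) = 7090 m/s

7090 m/s


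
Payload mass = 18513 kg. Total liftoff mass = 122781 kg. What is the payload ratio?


PR = 18513 / 122781 = 0.1508

0.1508


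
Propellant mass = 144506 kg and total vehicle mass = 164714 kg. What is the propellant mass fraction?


PMF = 144506 / 164714 = 0.877

0.877


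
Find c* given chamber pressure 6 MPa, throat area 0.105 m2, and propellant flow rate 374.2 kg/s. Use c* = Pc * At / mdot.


c* = 6e6 * 0.105 / 374.2 = 1684 m/s

1684 m/s


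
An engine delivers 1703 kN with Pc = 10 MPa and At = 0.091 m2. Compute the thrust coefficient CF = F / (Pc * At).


CF = 1703000 / (10e6 * 0.091) = 1.87

1.87


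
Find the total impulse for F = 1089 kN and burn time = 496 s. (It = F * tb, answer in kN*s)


It = 1089 * 496 = 540144 kN*s

540144 kN*s


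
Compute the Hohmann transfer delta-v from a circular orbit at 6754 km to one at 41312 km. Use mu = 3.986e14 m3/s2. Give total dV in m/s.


V1 = sqrt(mu/r1) = 7682.24 m/s
dV1 = V1*(sqrt(2*r2/(r1+r2)) - 1) = 2389.91 m/s
V2 = sqrt(mu/r2) = 3106.21 m/s
dV2 = V2*(1 - sqrt(2*r1/(r1+r2))) = 1459.54 m/s
Total dV = 3849 m/s

3849 m/s


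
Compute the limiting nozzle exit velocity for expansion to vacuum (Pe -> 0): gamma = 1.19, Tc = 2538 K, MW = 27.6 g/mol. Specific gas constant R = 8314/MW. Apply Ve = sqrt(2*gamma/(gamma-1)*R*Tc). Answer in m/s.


R = 8314 / 27.6 = 301.23 J/(kg.K)
Ve = sqrt(2 * 1.19 / (1.19 - 1) * 301.23 * 2538) = 3095 m/s

3095 m/s


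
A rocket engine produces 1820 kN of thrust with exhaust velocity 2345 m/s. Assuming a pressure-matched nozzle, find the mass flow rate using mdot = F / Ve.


mdot = F / Ve = 1820000 / 2345 = 776.1 kg/s

776.1 kg/s


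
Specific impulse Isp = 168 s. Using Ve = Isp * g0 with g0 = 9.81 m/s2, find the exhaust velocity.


Ve = Isp * g0 = 168 * 9.81 = 1648.1 m/s

1648.1 m/s


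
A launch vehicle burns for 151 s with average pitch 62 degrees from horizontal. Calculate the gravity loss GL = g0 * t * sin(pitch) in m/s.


GL = 9.81 * 151 * sin(62 deg) = 1308 m/s

1308 m/s


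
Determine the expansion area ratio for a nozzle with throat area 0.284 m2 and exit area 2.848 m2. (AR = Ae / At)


AR = 2.848 / 0.284 = 10.0

10.0


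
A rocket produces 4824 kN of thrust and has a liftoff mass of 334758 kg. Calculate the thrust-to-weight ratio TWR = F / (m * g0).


TWR = 4824000 / (334758 * 9.81) = 1.47

1.47


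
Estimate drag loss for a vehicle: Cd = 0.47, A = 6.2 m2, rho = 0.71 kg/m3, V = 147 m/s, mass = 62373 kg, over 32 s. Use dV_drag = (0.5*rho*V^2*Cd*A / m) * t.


D = 0.5 * 0.71 * 147^2 * 0.47 * 6.2 = 22353.86 N
a = 22353.86 / 62373 = 0.3584 m/s2
dV = 0.3584 * 32 = 11.5 m/s

11.5 m/s


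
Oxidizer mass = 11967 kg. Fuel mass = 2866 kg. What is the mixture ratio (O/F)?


MR = 11967 / 2866 = 4.18

4.18


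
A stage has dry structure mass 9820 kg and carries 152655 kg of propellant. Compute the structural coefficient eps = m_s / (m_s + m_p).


eps = 9820 / (9820 + 152655) = 0.0604

0.0604


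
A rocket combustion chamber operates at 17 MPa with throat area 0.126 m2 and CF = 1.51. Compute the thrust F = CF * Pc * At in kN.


F = 1.51 * 17e6 * 0.126 = 3.2344e+06 N = 3234.4 kN

3234.4 kN


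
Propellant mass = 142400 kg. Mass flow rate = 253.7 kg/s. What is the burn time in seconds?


tb = 142400 / 253.7 = 561.3 s

561.3 s


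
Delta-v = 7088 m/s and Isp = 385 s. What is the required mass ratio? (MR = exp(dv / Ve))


Ve = 385 * 9.81 = 3776.85 m/s
MR = exp(7088 / 3776.85) = 6.532

6.532


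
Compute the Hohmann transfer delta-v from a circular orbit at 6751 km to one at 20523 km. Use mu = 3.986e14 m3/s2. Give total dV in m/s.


V1 = sqrt(mu/r1) = 7683.95 m/s
dV1 = V1*(sqrt(2*r2/(r1+r2)) - 1) = 1742.44 m/s
V2 = sqrt(mu/r2) = 4407.05 m/s
dV2 = V2*(1 - sqrt(2*r1/(r1+r2))) = 1306.26 m/s
Total dV = 3049 m/s

3049 m/s


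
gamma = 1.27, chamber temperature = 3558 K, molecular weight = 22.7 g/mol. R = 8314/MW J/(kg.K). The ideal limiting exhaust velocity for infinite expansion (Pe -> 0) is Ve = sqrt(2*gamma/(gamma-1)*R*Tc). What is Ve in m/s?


R = 8314 / 22.7 = 366.26 J/(kg.K)
Ve = sqrt(2 * 1.27 / (1.27 - 1) * 366.26 * 3558) = 3501 m/s

3501 m/s


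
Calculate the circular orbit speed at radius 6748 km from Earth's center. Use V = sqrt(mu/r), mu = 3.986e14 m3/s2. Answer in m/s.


V = sqrt(3.986e14 / 6748000) = 7686 m/s

7686 m/s


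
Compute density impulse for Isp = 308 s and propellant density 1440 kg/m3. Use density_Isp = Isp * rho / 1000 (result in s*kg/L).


rho*Isp = 308 * 1440 / 1000 = 444 s*kg/L

444 s*kg/L


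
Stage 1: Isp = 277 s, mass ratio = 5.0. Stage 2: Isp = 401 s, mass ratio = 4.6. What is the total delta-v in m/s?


dV1 = 277 * 9.81 * ln(5.0) = 4373.4 m/s
dV2 = 401 * 9.81 * ln(4.6) = 6003.2 m/s
Total dV = 4373.4 + 6003.2 = 10376.6 m/s ~ 10377 m/s

10377 m/s


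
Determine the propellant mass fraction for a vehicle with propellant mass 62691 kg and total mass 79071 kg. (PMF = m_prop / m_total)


PMF = 62691 / 79071 = 0.793

0.793


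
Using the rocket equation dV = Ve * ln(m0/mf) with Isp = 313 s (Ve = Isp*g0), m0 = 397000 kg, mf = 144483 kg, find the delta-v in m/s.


Ve = 313 * 9.81 = 3070.53 m/s
dV = 3070.53 * ln(397000/144483) = 3104 m/s

3104 m/s


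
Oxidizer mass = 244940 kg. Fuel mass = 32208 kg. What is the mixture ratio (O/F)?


MR = 244940 / 32208 = 7.6

7.6


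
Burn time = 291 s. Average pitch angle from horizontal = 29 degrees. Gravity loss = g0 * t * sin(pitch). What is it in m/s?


GL = 9.81 * 291 * sin(29 deg) = 1384 m/s

1384 m/s


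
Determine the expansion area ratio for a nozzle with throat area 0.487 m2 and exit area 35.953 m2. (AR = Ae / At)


AR = 35.953 / 0.487 = 73.8

73.8


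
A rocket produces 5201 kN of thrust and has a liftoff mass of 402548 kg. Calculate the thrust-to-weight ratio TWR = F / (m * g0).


TWR = 5201000 / (402548 * 9.81) = 1.32

1.32


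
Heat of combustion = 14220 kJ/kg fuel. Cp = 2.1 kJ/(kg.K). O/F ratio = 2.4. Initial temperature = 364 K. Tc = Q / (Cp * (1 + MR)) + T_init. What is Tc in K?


Tc = 14220 / (2.1 * (1 + 2.4)) + 364 = 2356 K

2356 K


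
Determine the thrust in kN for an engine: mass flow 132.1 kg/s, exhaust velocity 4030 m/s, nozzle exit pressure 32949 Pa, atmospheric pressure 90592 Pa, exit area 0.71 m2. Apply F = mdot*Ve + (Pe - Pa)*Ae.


F = 132.1 * 4030 + (32949 - 90592) * 0.71 = 491436.0 N = 491.4 kN

491.4 kN


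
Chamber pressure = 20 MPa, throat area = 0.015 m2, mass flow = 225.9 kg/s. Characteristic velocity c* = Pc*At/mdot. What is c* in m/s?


c* = 20e6 * 0.015 / 225.9 = 1328 m/s

1328 m/s


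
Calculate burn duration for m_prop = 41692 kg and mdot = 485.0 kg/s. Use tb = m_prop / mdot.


tb = 41692 / 485.0 = 86.0 s

86.0 s


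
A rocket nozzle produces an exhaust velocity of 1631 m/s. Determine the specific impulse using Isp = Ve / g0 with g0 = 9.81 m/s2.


Isp = Ve / g0 = 1631 / 9.81 = 166.3 s

166.3 s


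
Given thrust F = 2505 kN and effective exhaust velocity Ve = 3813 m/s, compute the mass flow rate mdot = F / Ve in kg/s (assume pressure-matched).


mdot = F / Ve = 2505000 / 3813 = 657.0 kg/s

657.0 kg/s


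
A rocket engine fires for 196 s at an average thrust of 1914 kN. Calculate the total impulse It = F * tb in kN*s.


It = 1914 * 196 = 375144 kN*s

375144 kN*s


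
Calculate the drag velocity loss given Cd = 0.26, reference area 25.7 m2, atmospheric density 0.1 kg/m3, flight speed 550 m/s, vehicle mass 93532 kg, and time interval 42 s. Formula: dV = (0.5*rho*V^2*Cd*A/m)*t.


D = 0.5 * 0.1 * 550^2 * 0.26 * 25.7 = 101065.25 N
a = 101065.25 / 93532 = 1.0805 m/s2
dV = 1.0805 * 42 = 45.4 m/s

45.4 m/s


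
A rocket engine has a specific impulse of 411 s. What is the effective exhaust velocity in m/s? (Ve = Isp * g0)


Ve = Isp * g0 = 411 * 9.81 = 4031.9 m/s

4031.9 m/s


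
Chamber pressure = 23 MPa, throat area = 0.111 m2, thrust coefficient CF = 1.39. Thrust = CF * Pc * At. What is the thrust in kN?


F = 1.39 * 23e6 * 0.111 = 3.5487e+06 N = 3548.7 kN

3548.7 kN


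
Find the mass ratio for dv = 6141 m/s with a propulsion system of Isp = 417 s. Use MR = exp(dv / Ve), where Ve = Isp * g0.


Ve = 417 * 9.81 = 4090.77 m/s
MR = exp(6141 / 4090.77) = 4.487

4.487


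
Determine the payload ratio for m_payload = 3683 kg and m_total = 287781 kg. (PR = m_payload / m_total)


PR = 3683 / 287781 = 0.0128

0.0128


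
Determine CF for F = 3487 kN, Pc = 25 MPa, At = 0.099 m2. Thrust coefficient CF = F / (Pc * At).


CF = 3487000 / (25e6 * 0.099) = 1.41

1.41


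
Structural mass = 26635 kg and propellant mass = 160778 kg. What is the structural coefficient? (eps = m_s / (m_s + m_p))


eps = 26635 / (26635 + 160778) = 0.1421

0.1421


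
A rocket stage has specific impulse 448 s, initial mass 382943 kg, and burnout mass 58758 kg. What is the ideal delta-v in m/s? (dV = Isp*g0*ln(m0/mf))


Ve = 448 * 9.81 = 4394.88 m/s
dV = 4394.88 * ln(382943/58758) = 8238 m/s

8238 m/s


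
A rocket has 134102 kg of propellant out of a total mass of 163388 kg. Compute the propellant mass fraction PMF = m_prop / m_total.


PMF = 134102 / 163388 = 0.821

0.821


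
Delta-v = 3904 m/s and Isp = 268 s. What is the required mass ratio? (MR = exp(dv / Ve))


Ve = 268 * 9.81 = 2629.08 m/s
MR = exp(3904 / 2629.08) = 4.415

4.415


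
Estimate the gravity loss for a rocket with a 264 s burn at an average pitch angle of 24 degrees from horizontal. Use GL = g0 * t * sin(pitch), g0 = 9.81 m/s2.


GL = 9.81 * 264 * sin(24 deg) = 1053 m/s

1053 m/s


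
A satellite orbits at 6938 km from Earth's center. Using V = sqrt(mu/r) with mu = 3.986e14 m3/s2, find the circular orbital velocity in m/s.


V = sqrt(3.986e14 / 6938000) = 7580 m/s

7580 m/s


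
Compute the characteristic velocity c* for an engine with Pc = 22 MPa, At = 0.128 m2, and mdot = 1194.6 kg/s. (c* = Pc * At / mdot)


c* = 22e6 * 0.128 / 1194.6 = 2357 m/s

2357 m/s


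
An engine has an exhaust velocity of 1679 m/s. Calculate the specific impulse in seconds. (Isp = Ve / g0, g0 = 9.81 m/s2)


Isp = Ve / g0 = 1679 / 9.81 = 171.2 s

171.2 s


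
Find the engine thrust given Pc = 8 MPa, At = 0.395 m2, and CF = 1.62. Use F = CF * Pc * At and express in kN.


F = 1.62 * 8e6 * 0.395 = 5.1192e+06 N = 5119.2 kN

5119.2 kN


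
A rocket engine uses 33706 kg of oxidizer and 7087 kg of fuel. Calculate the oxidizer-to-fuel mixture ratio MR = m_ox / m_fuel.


MR = 33706 / 7087 = 4.76

4.76


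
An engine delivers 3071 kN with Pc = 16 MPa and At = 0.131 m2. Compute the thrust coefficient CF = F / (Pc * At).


CF = 3071000 / (16e6 * 0.131) = 1.47

1.47


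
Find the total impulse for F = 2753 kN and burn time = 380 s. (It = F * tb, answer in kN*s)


It = 2753 * 380 = 1046140 kN*s

1046140 kN*s


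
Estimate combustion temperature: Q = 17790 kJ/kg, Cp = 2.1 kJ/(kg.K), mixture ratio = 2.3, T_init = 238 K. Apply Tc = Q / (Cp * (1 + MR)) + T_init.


Tc = 17790 / (2.1 * (1 + 2.3)) + 238 = 2805 K

2805 K


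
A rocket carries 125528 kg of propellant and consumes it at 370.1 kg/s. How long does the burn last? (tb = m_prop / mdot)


tb = 125528 / 370.1 = 339.2 s

339.2 s


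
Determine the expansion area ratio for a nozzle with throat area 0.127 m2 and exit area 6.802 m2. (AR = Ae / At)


AR = 6.802 / 0.127 = 53.6

53.6


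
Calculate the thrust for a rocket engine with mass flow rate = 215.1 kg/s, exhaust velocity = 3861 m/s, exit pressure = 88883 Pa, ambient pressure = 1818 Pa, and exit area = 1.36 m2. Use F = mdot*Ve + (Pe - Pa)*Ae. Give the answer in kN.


F = 215.1 * 3861 + (88883 - 1818) * 1.36 = 948910.0 N = 948.9 kN

948.9 kN


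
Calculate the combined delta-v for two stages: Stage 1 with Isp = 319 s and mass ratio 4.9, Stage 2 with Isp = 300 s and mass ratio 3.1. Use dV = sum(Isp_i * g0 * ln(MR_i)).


dV1 = 319 * 9.81 * ln(4.9) = 4973.3 m/s
dV2 = 300 * 9.81 * ln(3.1) = 3329.7 m/s
Total dV = 4973.3 + 3329.7 = 8303.0 m/s ~ 8303 m/s

8303 m/s


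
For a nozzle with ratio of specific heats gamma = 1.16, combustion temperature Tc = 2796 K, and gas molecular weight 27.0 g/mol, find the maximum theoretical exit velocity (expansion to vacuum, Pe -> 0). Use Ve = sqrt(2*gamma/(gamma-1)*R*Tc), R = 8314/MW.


R = 8314 / 27.0 = 307.93 J/(kg.K)
Ve = sqrt(2 * 1.16 / (1.16 - 1) * 307.93 * 2796) = 3533 m/s

3533 m/s


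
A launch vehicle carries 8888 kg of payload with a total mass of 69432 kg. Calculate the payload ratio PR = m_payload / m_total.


PR = 8888 / 69432 = 0.128

0.128


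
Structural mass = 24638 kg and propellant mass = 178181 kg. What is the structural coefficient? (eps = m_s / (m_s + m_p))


eps = 24638 / (24638 + 178181) = 0.1215

0.1215


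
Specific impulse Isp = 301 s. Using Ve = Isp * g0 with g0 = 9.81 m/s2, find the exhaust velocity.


Ve = Isp * g0 = 301 * 9.81 = 2952.8 m/s

2952.8 m/s


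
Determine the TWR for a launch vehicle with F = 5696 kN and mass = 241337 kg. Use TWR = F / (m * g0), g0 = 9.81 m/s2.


TWR = 5696000 / (241337 * 9.81) = 2.41

2.41


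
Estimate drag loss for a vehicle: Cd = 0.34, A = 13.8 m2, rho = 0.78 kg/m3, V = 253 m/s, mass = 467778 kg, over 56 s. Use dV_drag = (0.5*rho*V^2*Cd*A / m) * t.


D = 0.5 * 0.78 * 253^2 * 0.34 * 13.8 = 117128.79 N
a = 117128.79 / 467778 = 0.2504 m/s2
dV = 0.2504 * 56 = 14.0 m/s

14.0 m/s


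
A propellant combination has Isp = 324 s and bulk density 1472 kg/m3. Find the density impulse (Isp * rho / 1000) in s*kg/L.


rho*Isp = 324 * 1472 / 1000 = 477 s*kg/L

477 s*kg/L


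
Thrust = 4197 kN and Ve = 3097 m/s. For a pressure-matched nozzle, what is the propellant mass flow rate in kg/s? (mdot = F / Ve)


mdot = F / Ve = 4197000 / 3097 = 1355.2 kg/s

1355.2 kg/s


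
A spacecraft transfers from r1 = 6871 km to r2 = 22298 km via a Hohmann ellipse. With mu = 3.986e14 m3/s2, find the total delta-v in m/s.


V1 = sqrt(mu/r1) = 7616.56 m/s
dV1 = V1*(sqrt(2*r2/(r1+r2)) - 1) = 1801.17 m/s
V2 = sqrt(mu/r2) = 4228.01 m/s
dV2 = V2*(1 - sqrt(2*r1/(r1+r2))) = 1325.99 m/s
Total dV = 3127 m/s

3127 m/s


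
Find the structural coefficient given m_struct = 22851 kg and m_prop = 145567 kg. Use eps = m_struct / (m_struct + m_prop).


eps = 22851 / (22851 + 145567) = 0.1357

0.1357


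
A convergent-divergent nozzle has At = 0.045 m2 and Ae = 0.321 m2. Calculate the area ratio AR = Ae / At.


AR = 0.321 / 0.045 = 7.1

7.1


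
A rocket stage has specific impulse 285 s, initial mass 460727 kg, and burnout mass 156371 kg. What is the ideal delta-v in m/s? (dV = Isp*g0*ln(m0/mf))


Ve = 285 * 9.81 = 2795.85 m/s
dV = 2795.85 * ln(460727/156371) = 3021 m/s

3021 m/s


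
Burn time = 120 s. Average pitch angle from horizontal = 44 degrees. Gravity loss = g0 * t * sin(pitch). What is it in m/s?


GL = 9.81 * 120 * sin(44 deg) = 818 m/s

818 m/s


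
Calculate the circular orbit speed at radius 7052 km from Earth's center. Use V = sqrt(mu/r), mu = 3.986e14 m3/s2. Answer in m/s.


V = sqrt(3.986e14 / 7052000) = 7518 m/s

7518 m/s


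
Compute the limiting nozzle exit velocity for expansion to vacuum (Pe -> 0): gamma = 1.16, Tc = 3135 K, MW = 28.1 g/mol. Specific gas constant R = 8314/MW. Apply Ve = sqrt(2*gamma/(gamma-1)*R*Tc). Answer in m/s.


R = 8314 / 28.1 = 295.87 J/(kg.K)
Ve = sqrt(2 * 1.16 / (1.16 - 1) * 295.87 * 3135) = 3667 m/s

3667 m/s


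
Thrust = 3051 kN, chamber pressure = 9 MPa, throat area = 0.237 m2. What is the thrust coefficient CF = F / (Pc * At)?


CF = 3051000 / (9e6 * 0.237) = 1.43

1.43


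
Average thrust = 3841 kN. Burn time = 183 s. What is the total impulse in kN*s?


It = 3841 * 183 = 702903 kN*s

702903 kN*s


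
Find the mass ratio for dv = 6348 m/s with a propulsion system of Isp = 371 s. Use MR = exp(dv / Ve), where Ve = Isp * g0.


Ve = 371 * 9.81 = 3639.51 m/s
MR = exp(6348 / 3639.51) = 5.721

5.721


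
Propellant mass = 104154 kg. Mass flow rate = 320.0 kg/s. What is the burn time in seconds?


tb = 104154 / 320.0 = 325.5 s

325.5 s


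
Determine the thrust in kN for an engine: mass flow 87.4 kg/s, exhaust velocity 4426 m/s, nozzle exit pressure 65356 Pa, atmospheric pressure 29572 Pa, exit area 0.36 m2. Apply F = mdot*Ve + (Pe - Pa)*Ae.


F = 87.4 * 4426 + (65356 - 29572) * 0.36 = 399715.0 N = 399.7 kN

399.7 kN


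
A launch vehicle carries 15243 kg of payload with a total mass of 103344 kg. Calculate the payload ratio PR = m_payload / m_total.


PR = 15243 / 103344 = 0.1475

0.1475


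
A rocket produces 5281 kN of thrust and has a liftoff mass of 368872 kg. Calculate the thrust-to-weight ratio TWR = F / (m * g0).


TWR = 5281000 / (368872 * 9.81) = 1.46

1.46


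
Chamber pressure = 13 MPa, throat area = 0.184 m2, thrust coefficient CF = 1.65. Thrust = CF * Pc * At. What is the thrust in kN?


F = 1.65 * 13e6 * 0.184 = 3.9468e+06 N = 3946.8 kN

3946.8 kN


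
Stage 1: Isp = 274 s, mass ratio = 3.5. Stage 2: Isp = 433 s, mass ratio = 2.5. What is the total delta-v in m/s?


dV1 = 274 * 9.81 * ln(3.5) = 3367.4 m/s
dV2 = 433 * 9.81 * ln(2.5) = 3892.2 m/s
Total dV = 3367.4 + 3892.2 = 7259.6 m/s ~ 7260 m/s

7260 m/s


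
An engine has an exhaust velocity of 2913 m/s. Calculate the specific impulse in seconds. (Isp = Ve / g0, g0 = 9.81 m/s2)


Isp = Ve / g0 = 2913 / 9.81 = 296.9 s

296.9 s


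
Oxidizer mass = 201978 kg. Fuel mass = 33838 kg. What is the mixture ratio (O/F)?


MR = 201978 / 33838 = 5.97

5.97


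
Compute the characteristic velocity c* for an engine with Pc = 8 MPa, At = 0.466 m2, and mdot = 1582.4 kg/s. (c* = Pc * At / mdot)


c* = 8e6 * 0.466 / 1582.4 = 2356 m/s

2356 m/s


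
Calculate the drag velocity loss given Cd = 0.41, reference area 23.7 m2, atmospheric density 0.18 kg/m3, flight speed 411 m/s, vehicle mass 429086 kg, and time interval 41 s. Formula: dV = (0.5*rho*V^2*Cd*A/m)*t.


D = 0.5 * 0.18 * 411^2 * 0.41 * 23.7 = 147726.48 N
a = 147726.48 / 429086 = 0.3443 m/s2
dV = 0.3443 * 41 = 14.1 m/s

14.1 m/s


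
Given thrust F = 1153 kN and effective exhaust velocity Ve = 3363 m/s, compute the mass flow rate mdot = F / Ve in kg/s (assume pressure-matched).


mdot = F / Ve = 1153000 / 3363 = 342.8 kg/s

342.8 kg/s


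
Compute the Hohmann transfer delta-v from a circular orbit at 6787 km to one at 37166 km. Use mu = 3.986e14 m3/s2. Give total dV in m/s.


V1 = sqrt(mu/r1) = 7663.55 m/s
dV1 = V1*(sqrt(2*r2/(r1+r2)) - 1) = 2302.51 m/s
V2 = sqrt(mu/r2) = 3274.88 m/s
dV2 = V2*(1 - sqrt(2*r1/(r1+r2))) = 1454.95 m/s
Total dV = 3757 m/s

3757 m/s


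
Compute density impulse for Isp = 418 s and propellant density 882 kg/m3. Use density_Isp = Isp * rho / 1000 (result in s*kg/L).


rho*Isp = 418 * 882 / 1000 = 369 s*kg/L

369 s*kg/L


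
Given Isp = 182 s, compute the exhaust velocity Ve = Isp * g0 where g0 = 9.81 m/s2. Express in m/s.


Ve = Isp * g0 = 182 * 9.81 = 1785.4 m/s

1785.4 m/s


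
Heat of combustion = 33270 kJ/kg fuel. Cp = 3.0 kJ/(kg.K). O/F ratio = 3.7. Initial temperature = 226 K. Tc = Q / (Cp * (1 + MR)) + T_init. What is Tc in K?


Tc = 33270 / (3.0 * (1 + 3.7)) + 226 = 2586 K

2586 K


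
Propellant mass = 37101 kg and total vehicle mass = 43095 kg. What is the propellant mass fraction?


PMF = 37101 / 43095 = 0.861

0.861


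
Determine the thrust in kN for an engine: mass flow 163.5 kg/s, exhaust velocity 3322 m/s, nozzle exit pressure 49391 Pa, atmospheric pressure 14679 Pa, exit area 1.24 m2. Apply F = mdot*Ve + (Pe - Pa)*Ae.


F = 163.5 * 3322 + (49391 - 14679) * 1.24 = 586190.0 N = 586.2 kN

586.2 kN


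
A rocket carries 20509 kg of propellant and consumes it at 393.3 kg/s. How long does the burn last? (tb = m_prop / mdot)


tb = 20509 / 393.3 = 52.1 s

52.1 s


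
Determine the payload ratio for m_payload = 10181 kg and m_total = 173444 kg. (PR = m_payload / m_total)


PR = 10181 / 173444 = 0.0587

0.0587


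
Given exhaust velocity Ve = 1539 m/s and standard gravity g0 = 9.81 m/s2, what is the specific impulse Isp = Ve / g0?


Isp = Ve / g0 = 1539 / 9.81 = 156.9 s

156.9 s


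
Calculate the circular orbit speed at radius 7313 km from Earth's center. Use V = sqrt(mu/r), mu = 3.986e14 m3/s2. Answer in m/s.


V = sqrt(3.986e14 / 7313000) = 7383 m/s

7383 m/s


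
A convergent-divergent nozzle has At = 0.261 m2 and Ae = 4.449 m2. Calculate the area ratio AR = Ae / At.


AR = 4.449 / 0.261 = 17.0

17.0


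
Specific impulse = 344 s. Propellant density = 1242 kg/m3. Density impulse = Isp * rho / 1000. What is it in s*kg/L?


rho*Isp = 344 * 1242 / 1000 = 427 s*kg/L

427 s*kg/L


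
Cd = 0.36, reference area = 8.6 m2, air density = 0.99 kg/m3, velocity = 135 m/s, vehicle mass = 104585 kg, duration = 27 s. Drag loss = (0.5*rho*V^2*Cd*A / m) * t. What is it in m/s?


D = 0.5 * 0.99 * 135^2 * 0.36 * 8.6 = 27930.18 N
a = 27930.18 / 104585 = 0.2671 m/s2
dV = 0.2671 * 27 = 7.2 m/s

7.2 m/s


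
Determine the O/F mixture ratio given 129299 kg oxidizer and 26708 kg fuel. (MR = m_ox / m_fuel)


MR = 129299 / 26708 = 4.84

4.84


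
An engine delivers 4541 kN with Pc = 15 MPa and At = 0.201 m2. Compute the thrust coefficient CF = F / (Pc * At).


CF = 4541000 / (15e6 * 0.201) = 1.51

1.51


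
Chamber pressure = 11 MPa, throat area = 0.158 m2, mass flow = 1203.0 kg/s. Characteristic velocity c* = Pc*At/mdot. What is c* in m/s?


c* = 11e6 * 0.158 / 1203.0 = 1445 m/s

1445 m/s


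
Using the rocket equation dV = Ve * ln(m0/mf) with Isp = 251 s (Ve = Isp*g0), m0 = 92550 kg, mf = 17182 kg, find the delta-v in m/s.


Ve = 251 * 9.81 = 2462.31 m/s
dV = 2462.31 * ln(92550/17182) = 4146 m/s

4146 m/s


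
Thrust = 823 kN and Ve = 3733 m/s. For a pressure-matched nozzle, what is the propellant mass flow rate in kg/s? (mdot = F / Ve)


mdot = F / Ve = 823000 / 3733 = 220.5 kg/s

220.5 kg/s


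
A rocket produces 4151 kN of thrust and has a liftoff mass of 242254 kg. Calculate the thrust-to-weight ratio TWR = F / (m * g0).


TWR = 4151000 / (242254 * 9.81) = 1.75

1.75


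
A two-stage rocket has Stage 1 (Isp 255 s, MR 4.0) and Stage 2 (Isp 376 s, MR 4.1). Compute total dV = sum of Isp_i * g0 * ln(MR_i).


dV1 = 255 * 9.81 * ln(4.0) = 3467.9 m/s
dV2 = 376 * 9.81 * ln(4.1) = 5204.5 m/s
Total dV = 3467.9 + 5204.5 = 8672.4 m/s ~ 8672 m/s

8672 m/s


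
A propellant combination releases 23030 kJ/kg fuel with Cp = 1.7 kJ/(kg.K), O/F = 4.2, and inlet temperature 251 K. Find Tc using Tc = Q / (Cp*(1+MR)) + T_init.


Tc = 23030 / (1.7 * (1 + 4.2)) + 251 = 2856 K

2856 K


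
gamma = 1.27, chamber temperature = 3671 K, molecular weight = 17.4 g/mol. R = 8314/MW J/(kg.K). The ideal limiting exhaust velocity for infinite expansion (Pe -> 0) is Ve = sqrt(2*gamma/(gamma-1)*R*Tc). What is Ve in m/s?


R = 8314 / 17.4 = 477.82 J/(kg.K)
Ve = sqrt(2 * 1.27 / (1.27 - 1) * 477.82 * 3671) = 4062 m/s

4062 m/s


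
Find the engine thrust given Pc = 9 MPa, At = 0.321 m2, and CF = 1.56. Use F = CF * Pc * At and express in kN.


F = 1.56 * 9e6 * 0.321 = 4.5068e+06 N = 4506.8 kN

4506.8 kN


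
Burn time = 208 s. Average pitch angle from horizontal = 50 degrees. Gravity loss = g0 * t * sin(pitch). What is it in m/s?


GL = 9.81 * 208 * sin(50 deg) = 1563 m/s

1563 m/s


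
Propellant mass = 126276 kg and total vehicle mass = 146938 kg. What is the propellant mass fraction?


PMF = 126276 / 146938 = 0.859

0.859


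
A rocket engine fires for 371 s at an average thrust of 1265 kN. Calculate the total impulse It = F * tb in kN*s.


It = 1265 * 371 = 469315 kN*s

469315 kN*s


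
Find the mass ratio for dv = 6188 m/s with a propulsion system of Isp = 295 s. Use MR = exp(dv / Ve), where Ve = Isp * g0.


Ve = 295 * 9.81 = 2893.95 m/s
MR = exp(6188 / 2893.95) = 8.485

8.485


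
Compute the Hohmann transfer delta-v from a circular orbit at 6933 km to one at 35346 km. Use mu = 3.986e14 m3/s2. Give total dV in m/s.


V1 = sqrt(mu/r1) = 7582.42 m/s
dV1 = V1*(sqrt(2*r2/(r1+r2)) - 1) = 2222.2 m/s
V2 = sqrt(mu/r2) = 3358.14 m/s
dV2 = V2*(1 - sqrt(2*r1/(r1+r2))) = 1434.99 m/s
Total dV = 3657 m/s

3657 m/s


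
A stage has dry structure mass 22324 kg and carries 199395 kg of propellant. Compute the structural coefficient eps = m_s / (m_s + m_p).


eps = 22324 / (22324 + 199395) = 0.1007

0.1007


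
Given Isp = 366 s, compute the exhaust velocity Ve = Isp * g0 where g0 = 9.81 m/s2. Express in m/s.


Ve = Isp * g0 = 366 * 9.81 = 3590.5 m/s

3590.5 m/s


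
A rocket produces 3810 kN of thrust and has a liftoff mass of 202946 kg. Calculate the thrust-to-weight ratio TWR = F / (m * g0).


TWR = 3810000 / (202946 * 9.81) = 1.91

1.91


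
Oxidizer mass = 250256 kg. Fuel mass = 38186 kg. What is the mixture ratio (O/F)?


MR = 250256 / 38186 = 6.55

6.55


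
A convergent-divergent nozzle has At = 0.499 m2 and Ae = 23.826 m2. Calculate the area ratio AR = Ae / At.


AR = 23.826 / 0.499 = 47.7

47.7


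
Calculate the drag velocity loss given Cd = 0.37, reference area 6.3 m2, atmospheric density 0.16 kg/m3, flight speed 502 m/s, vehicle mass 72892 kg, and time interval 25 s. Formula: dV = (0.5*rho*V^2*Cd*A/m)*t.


D = 0.5 * 0.16 * 502^2 * 0.37 * 6.3 = 46993.71 N
a = 46993.71 / 72892 = 0.6447 m/s2
dV = 0.6447 * 25 = 16.1 m/s

16.1 m/s


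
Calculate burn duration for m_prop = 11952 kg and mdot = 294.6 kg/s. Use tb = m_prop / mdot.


tb = 11952 / 294.6 = 40.6 s

40.6 s


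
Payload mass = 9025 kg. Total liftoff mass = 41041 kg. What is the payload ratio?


PR = 9025 / 41041 = 0.2199

0.2199


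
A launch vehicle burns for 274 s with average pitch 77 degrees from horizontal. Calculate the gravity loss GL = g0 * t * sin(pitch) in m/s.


GL = 9.81 * 274 * sin(77 deg) = 2619 m/s

2619 m/s


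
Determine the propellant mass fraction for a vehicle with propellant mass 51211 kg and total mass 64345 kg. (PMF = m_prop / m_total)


PMF = 51211 / 64345 = 0.796

0.796


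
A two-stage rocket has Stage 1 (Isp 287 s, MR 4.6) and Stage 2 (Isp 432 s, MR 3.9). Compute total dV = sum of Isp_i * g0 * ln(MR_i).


dV1 = 287 * 9.81 * ln(4.6) = 4296.6 m/s
dV2 = 432 * 9.81 * ln(3.9) = 5767.7 m/s
Total dV = 4296.6 + 5767.7 = 10064.3 m/s ~ 10064 m/s

10064 m/s


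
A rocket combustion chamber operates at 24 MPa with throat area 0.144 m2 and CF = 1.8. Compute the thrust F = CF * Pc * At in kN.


F = 1.8 * 24e6 * 0.144 = 6.2208e+06 N = 6220.8 kN

6220.8 kN


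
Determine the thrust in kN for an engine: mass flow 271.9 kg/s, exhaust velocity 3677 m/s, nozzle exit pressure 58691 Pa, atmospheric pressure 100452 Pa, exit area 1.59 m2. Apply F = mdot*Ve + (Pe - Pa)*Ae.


F = 271.9 * 3677 + (58691 - 100452) * 1.59 = 933376.0 N = 933.4 kN

933.4 kN


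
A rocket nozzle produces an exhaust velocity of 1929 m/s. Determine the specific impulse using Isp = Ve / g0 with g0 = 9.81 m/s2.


Isp = Ve / g0 = 1929 / 9.81 = 196.6 s

196.6 s


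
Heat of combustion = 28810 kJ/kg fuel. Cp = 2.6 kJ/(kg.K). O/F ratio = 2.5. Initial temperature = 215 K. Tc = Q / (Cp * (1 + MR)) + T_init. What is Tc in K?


Tc = 28810 / (2.6 * (1 + 2.5)) + 215 = 3381 K

3381 K


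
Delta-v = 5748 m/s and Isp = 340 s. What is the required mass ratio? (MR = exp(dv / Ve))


Ve = 340 * 9.81 = 3335.4 m/s
MR = exp(5748 / 3335.4) = 5.603

5.603


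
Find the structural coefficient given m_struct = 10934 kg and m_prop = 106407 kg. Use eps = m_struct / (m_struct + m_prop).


eps = 10934 / (10934 + 106407) = 0.0932

0.0932


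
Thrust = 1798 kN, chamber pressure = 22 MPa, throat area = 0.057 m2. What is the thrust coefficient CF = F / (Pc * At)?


CF = 1798000 / (22e6 * 0.057) = 1.43

1.43


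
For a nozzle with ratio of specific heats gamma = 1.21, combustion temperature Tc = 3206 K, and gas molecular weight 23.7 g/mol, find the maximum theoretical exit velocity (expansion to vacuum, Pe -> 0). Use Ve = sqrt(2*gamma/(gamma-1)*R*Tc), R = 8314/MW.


R = 8314 / 23.7 = 350.8 J/(kg.K)
Ve = sqrt(2 * 1.21 / (1.21 - 1) * 350.8 * 3206) = 3600 m/s

3600 m/s


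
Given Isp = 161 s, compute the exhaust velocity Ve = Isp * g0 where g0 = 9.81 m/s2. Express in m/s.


Ve = Isp * g0 = 161 * 9.81 = 1579.4 m/s

1579.4 m/s


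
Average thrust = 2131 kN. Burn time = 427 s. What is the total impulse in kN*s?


It = 2131 * 427 = 909937 kN*s

909937 kN*s


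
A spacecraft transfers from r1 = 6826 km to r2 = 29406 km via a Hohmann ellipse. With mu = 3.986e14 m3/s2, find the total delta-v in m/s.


V1 = sqrt(mu/r1) = 7641.62 m/s
dV1 = V1*(sqrt(2*r2/(r1+r2)) - 1) = 2094.19 m/s
V2 = sqrt(mu/r2) = 3681.72 m/s
dV2 = V2*(1 - sqrt(2*r1/(r1+r2))) = 1421.75 m/s
Total dV = 3516 m/s

3516 m/s


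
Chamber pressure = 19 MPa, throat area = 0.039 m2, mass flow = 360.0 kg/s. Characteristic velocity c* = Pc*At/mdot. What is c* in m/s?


c* = 19e6 * 0.039 / 360.0 = 2058 m/s

2058 m/s


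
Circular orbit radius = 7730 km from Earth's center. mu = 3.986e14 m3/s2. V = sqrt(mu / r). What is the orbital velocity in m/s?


V = sqrt(3.986e14 / 7730000) = 7181 m/s

7181 m/s


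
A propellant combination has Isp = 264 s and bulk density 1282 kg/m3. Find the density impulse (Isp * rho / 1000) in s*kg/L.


rho*Isp = 264 * 1282 / 1000 = 338 s*kg/L

338 s*kg/L


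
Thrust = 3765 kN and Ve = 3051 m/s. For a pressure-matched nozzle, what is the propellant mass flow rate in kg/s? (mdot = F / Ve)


mdot = F / Ve = 3765000 / 3051 = 1234.0 kg/s

1234.0 kg/s


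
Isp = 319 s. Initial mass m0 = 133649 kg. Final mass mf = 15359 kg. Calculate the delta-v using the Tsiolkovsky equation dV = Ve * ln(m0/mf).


Ve = 319 * 9.81 = 3129.39 m/s
dV = 3129.39 * ln(133649/15359) = 6770 m/s

6770 m/s


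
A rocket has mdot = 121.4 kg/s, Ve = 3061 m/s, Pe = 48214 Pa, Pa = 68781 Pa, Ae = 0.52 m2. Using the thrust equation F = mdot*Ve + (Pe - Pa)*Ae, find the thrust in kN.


F = 121.4 * 3061 + (48214 - 68781) * 0.52 = 360911.0 N = 360.9 kN

360.9 kN


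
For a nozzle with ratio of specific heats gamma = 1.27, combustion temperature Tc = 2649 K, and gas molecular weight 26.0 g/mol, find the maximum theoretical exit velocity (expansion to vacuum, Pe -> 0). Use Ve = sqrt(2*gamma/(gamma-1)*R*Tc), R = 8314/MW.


R = 8314 / 26.0 = 319.77 J/(kg.K)
Ve = sqrt(2 * 1.27 / (1.27 - 1) * 319.77 * 2649) = 2823 m/s

2823 m/s


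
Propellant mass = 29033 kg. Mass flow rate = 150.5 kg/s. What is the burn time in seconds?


tb = 29033 / 150.5 = 192.9 s

192.9 s


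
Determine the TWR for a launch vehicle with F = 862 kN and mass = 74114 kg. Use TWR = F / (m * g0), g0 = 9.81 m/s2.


TWR = 862000 / (74114 * 9.81) = 1.19

1.19


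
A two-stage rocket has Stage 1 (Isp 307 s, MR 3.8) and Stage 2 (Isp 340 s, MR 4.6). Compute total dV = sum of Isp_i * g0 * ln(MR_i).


dV1 = 307 * 9.81 * ln(3.8) = 4020.6 m/s
dV2 = 340 * 9.81 * ln(4.6) = 5090.0 m/s
Total dV = 4020.6 + 5090.0 = 9110.6 m/s ~ 9111 m/s

9111 m/s


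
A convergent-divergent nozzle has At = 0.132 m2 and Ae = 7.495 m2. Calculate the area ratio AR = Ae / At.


AR = 7.495 / 0.132 = 56.8

56.8


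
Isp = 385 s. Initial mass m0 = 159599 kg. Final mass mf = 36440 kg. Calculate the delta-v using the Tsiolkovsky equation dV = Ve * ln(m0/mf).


Ve = 385 * 9.81 = 3776.85 m/s
dV = 3776.85 * ln(159599/36440) = 5578 m/s

5578 m/s


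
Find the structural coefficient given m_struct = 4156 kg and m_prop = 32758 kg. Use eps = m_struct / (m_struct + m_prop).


eps = 4156 / (4156 + 32758) = 0.1126

0.1126


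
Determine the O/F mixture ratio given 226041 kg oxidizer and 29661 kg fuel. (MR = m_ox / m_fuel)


MR = 226041 / 29661 = 7.62

7.62


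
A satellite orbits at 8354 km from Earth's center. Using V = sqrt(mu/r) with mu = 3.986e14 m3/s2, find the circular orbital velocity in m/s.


V = sqrt(3.986e14 / 8354000) = 6908 m/s

6908 m/s


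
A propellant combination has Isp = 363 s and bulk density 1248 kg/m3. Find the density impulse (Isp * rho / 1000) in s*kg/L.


rho*Isp = 363 * 1248 / 1000 = 453 s*kg/L

453 s*kg/L


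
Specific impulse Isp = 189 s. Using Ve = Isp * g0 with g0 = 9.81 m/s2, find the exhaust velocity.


Ve = Isp * g0 = 189 * 9.81 = 1854.1 m/s

1854.1 m/s


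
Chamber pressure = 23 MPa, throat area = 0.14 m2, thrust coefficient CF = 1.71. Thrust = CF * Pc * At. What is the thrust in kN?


F = 1.71 * 23e6 * 0.14 = 5.5062e+06 N = 5506.2 kN

5506.2 kN


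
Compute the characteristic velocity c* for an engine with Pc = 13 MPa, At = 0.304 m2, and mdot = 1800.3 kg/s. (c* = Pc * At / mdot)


c* = 13e6 * 0.304 / 1800.3 = 2195 m/s

2195 m/s


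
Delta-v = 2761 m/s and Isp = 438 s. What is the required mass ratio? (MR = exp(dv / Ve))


Ve = 438 * 9.81 = 4296.78 m/s
MR = exp(2761 / 4296.78) = 1.901

1.901


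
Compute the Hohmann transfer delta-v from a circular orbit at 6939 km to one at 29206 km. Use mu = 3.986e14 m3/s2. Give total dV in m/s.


V1 = sqrt(mu/r1) = 7579.14 m/s
dV1 = V1*(sqrt(2*r2/(r1+r2)) - 1) = 2055.75 m/s
V2 = sqrt(mu/r2) = 3694.3 m/s
dV2 = V2*(1 - sqrt(2*r1/(r1+r2))) = 1405.17 m/s
Total dV = 3461 m/s

3461 m/s


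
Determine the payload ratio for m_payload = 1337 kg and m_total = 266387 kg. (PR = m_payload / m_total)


PR = 1337 / 266387 = 0.005

0.005


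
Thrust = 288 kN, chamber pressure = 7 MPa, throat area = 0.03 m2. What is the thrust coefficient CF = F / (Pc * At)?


CF = 288000 / (7e6 * 0.03) = 1.37

1.37


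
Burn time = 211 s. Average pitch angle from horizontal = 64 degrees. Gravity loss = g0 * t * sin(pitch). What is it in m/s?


GL = 9.81 * 211 * sin(64 deg) = 1860 m/s

1860 m/s


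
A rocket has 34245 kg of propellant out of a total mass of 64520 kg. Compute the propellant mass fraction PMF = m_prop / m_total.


PMF = 34245 / 64520 = 0.531

0.531


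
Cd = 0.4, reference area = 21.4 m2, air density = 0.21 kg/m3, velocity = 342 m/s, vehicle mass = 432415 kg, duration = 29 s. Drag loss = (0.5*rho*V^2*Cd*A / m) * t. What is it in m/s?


D = 0.5 * 0.21 * 342^2 * 0.4 * 21.4 = 105127.24 N
a = 105127.24 / 432415 = 0.2431 m/s2
dV = 0.2431 * 29 = 7.1 m/s

7.1 m/s


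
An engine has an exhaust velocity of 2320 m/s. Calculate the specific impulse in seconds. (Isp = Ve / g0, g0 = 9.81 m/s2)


Isp = Ve / g0 = 2320 / 9.81 = 236.5 s

236.5 s


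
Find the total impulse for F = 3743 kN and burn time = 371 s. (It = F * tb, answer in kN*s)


It = 3743 * 371 = 1388653 kN*s

1388653 kN*s


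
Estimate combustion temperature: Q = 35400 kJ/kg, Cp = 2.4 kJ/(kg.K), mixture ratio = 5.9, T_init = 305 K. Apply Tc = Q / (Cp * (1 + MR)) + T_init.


Tc = 35400 / (2.4 * (1 + 5.9)) + 305 = 2443 K

2443 K


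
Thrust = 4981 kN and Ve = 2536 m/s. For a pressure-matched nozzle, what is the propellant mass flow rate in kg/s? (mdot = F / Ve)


mdot = F / Ve = 4981000 / 2536 = 1964.1 kg/s

1964.1 kg/s


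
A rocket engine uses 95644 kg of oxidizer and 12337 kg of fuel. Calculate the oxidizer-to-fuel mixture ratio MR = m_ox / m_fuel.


MR = 95644 / 12337 = 7.75

7.75


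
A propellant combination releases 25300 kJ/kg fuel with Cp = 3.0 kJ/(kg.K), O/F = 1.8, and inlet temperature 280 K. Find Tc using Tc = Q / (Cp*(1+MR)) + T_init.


Tc = 25300 / (3.0 * (1 + 1.8)) + 280 = 3292 K

3292 K


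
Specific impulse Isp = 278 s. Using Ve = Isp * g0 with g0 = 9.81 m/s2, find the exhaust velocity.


Ve = Isp * g0 = 278 * 9.81 = 2727.2 m/s

2727.2 m/s


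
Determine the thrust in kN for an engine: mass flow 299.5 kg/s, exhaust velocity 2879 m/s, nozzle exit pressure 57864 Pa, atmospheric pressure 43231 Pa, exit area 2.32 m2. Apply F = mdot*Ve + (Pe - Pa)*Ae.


F = 299.5 * 2879 + (57864 - 43231) * 2.32 = 896209.0 N = 896.2 kN

896.2 kN


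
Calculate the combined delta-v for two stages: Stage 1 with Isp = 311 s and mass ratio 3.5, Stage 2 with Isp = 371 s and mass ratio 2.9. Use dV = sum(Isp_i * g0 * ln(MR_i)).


dV1 = 311 * 9.81 * ln(3.5) = 3822.1 m/s
dV2 = 371 * 9.81 * ln(2.9) = 3875.0 m/s
Total dV = 3822.1 + 3875.0 = 7697.1 m/s ~ 7697 m/s

7697 m/s


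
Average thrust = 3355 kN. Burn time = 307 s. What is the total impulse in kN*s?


It = 3355 * 307 = 1029985 kN*s

1029985 kN*s


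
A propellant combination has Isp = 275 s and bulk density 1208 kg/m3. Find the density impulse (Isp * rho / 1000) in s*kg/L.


rho*Isp = 275 * 1208 / 1000 = 332 s*kg/L

332 s*kg/L


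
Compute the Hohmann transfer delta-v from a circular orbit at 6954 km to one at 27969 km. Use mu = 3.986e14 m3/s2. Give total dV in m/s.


V1 = sqrt(mu/r1) = 7570.97 m/s
dV1 = V1*(sqrt(2*r2/(r1+r2)) - 1) = 2010.88 m/s
V2 = sqrt(mu/r2) = 3775.11 m/s
dV2 = V2*(1 - sqrt(2*r1/(r1+r2))) = 1392.76 m/s
Total dV = 3404 m/s

3404 m/s


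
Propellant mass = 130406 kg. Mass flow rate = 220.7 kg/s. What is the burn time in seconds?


tb = 130406 / 220.7 = 590.9 s

590.9 s


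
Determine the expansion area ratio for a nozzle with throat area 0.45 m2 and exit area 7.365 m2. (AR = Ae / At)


AR = 7.365 / 0.45 = 16.4

16.4


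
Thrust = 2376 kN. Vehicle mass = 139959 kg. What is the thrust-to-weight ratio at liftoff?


TWR = 2376000 / (139959 * 9.81) = 1.73

1.73


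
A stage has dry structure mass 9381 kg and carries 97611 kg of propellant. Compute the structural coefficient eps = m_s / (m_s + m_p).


eps = 9381 / (9381 + 97611) = 0.0877

0.0877


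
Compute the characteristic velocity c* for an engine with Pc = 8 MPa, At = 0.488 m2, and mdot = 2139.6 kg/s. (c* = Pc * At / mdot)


c* = 8e6 * 0.488 / 2139.6 = 1825 m/s

1825 m/s


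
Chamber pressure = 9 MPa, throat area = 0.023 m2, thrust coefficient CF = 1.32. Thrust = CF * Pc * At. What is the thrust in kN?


F = 1.32 * 9e6 * 0.023 = 273240.0 N = 273.2 kN

273.2 kN


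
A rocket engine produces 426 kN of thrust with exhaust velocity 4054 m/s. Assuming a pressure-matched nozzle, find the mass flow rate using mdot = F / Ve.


mdot = F / Ve = 426000 / 4054 = 105.1 kg/s

105.1 kg/s


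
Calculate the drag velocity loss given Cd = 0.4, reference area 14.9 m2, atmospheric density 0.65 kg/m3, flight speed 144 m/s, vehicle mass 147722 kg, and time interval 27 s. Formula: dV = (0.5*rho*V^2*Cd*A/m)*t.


D = 0.5 * 0.65 * 144^2 * 0.4 * 14.9 = 40165.63 N
a = 40165.63 / 147722 = 0.2719 m/s2
dV = 0.2719 * 27 = 7.3 m/s

7.3 m/s


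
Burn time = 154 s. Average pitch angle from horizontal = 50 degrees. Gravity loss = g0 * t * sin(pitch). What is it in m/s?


GL = 9.81 * 154 * sin(50 deg) = 1157 m/s

1157 m/s


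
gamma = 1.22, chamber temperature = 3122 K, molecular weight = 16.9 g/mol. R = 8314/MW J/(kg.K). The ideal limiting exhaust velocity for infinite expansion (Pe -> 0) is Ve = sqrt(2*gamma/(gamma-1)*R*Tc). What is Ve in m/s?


R = 8314 / 16.9 = 491.95 J/(kg.K)
Ve = sqrt(2 * 1.22 / (1.22 - 1) * 491.95 * 3122) = 4127 m/s

4127 m/s
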